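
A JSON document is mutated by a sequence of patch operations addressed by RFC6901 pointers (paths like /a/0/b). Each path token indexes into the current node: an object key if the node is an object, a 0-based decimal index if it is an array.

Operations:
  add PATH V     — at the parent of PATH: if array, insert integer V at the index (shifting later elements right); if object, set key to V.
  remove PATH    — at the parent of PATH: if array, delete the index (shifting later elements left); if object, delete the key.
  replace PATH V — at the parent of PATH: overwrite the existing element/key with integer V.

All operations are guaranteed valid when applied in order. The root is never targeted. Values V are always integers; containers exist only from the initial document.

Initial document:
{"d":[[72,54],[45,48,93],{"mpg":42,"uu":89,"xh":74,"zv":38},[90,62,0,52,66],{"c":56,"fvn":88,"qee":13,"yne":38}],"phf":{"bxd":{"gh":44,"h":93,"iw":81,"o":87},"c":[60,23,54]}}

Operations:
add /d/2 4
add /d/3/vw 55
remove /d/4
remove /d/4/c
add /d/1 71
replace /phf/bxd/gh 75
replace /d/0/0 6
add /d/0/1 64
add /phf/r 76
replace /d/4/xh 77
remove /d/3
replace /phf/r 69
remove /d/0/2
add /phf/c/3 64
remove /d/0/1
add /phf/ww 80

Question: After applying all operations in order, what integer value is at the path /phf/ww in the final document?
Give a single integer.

After op 1 (add /d/2 4): {"d":[[72,54],[45,48,93],4,{"mpg":42,"uu":89,"xh":74,"zv":38},[90,62,0,52,66],{"c":56,"fvn":88,"qee":13,"yne":38}],"phf":{"bxd":{"gh":44,"h":93,"iw":81,"o":87},"c":[60,23,54]}}
After op 2 (add /d/3/vw 55): {"d":[[72,54],[45,48,93],4,{"mpg":42,"uu":89,"vw":55,"xh":74,"zv":38},[90,62,0,52,66],{"c":56,"fvn":88,"qee":13,"yne":38}],"phf":{"bxd":{"gh":44,"h":93,"iw":81,"o":87},"c":[60,23,54]}}
After op 3 (remove /d/4): {"d":[[72,54],[45,48,93],4,{"mpg":42,"uu":89,"vw":55,"xh":74,"zv":38},{"c":56,"fvn":88,"qee":13,"yne":38}],"phf":{"bxd":{"gh":44,"h":93,"iw":81,"o":87},"c":[60,23,54]}}
After op 4 (remove /d/4/c): {"d":[[72,54],[45,48,93],4,{"mpg":42,"uu":89,"vw":55,"xh":74,"zv":38},{"fvn":88,"qee":13,"yne":38}],"phf":{"bxd":{"gh":44,"h":93,"iw":81,"o":87},"c":[60,23,54]}}
After op 5 (add /d/1 71): {"d":[[72,54],71,[45,48,93],4,{"mpg":42,"uu":89,"vw":55,"xh":74,"zv":38},{"fvn":88,"qee":13,"yne":38}],"phf":{"bxd":{"gh":44,"h":93,"iw":81,"o":87},"c":[60,23,54]}}
After op 6 (replace /phf/bxd/gh 75): {"d":[[72,54],71,[45,48,93],4,{"mpg":42,"uu":89,"vw":55,"xh":74,"zv":38},{"fvn":88,"qee":13,"yne":38}],"phf":{"bxd":{"gh":75,"h":93,"iw":81,"o":87},"c":[60,23,54]}}
After op 7 (replace /d/0/0 6): {"d":[[6,54],71,[45,48,93],4,{"mpg":42,"uu":89,"vw":55,"xh":74,"zv":38},{"fvn":88,"qee":13,"yne":38}],"phf":{"bxd":{"gh":75,"h":93,"iw":81,"o":87},"c":[60,23,54]}}
After op 8 (add /d/0/1 64): {"d":[[6,64,54],71,[45,48,93],4,{"mpg":42,"uu":89,"vw":55,"xh":74,"zv":38},{"fvn":88,"qee":13,"yne":38}],"phf":{"bxd":{"gh":75,"h":93,"iw":81,"o":87},"c":[60,23,54]}}
After op 9 (add /phf/r 76): {"d":[[6,64,54],71,[45,48,93],4,{"mpg":42,"uu":89,"vw":55,"xh":74,"zv":38},{"fvn":88,"qee":13,"yne":38}],"phf":{"bxd":{"gh":75,"h":93,"iw":81,"o":87},"c":[60,23,54],"r":76}}
After op 10 (replace /d/4/xh 77): {"d":[[6,64,54],71,[45,48,93],4,{"mpg":42,"uu":89,"vw":55,"xh":77,"zv":38},{"fvn":88,"qee":13,"yne":38}],"phf":{"bxd":{"gh":75,"h":93,"iw":81,"o":87},"c":[60,23,54],"r":76}}
After op 11 (remove /d/3): {"d":[[6,64,54],71,[45,48,93],{"mpg":42,"uu":89,"vw":55,"xh":77,"zv":38},{"fvn":88,"qee":13,"yne":38}],"phf":{"bxd":{"gh":75,"h":93,"iw":81,"o":87},"c":[60,23,54],"r":76}}
After op 12 (replace /phf/r 69): {"d":[[6,64,54],71,[45,48,93],{"mpg":42,"uu":89,"vw":55,"xh":77,"zv":38},{"fvn":88,"qee":13,"yne":38}],"phf":{"bxd":{"gh":75,"h":93,"iw":81,"o":87},"c":[60,23,54],"r":69}}
After op 13 (remove /d/0/2): {"d":[[6,64],71,[45,48,93],{"mpg":42,"uu":89,"vw":55,"xh":77,"zv":38},{"fvn":88,"qee":13,"yne":38}],"phf":{"bxd":{"gh":75,"h":93,"iw":81,"o":87},"c":[60,23,54],"r":69}}
After op 14 (add /phf/c/3 64): {"d":[[6,64],71,[45,48,93],{"mpg":42,"uu":89,"vw":55,"xh":77,"zv":38},{"fvn":88,"qee":13,"yne":38}],"phf":{"bxd":{"gh":75,"h":93,"iw":81,"o":87},"c":[60,23,54,64],"r":69}}
After op 15 (remove /d/0/1): {"d":[[6],71,[45,48,93],{"mpg":42,"uu":89,"vw":55,"xh":77,"zv":38},{"fvn":88,"qee":13,"yne":38}],"phf":{"bxd":{"gh":75,"h":93,"iw":81,"o":87},"c":[60,23,54,64],"r":69}}
After op 16 (add /phf/ww 80): {"d":[[6],71,[45,48,93],{"mpg":42,"uu":89,"vw":55,"xh":77,"zv":38},{"fvn":88,"qee":13,"yne":38}],"phf":{"bxd":{"gh":75,"h":93,"iw":81,"o":87},"c":[60,23,54,64],"r":69,"ww":80}}
Value at /phf/ww: 80

Answer: 80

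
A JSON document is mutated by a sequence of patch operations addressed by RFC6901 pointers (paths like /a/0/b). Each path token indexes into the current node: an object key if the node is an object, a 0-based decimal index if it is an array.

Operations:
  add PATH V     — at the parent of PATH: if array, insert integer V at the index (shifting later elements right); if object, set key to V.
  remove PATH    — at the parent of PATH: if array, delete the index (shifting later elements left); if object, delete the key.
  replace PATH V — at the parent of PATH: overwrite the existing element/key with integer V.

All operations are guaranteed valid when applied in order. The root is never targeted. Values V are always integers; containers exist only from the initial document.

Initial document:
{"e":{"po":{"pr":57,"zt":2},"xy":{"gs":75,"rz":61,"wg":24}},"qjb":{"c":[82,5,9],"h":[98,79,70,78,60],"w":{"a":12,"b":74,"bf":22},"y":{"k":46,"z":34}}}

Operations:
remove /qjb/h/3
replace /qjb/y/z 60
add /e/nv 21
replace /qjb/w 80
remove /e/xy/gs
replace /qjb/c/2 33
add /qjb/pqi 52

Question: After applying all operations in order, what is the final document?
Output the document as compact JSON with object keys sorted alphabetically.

After op 1 (remove /qjb/h/3): {"e":{"po":{"pr":57,"zt":2},"xy":{"gs":75,"rz":61,"wg":24}},"qjb":{"c":[82,5,9],"h":[98,79,70,60],"w":{"a":12,"b":74,"bf":22},"y":{"k":46,"z":34}}}
After op 2 (replace /qjb/y/z 60): {"e":{"po":{"pr":57,"zt":2},"xy":{"gs":75,"rz":61,"wg":24}},"qjb":{"c":[82,5,9],"h":[98,79,70,60],"w":{"a":12,"b":74,"bf":22},"y":{"k":46,"z":60}}}
After op 3 (add /e/nv 21): {"e":{"nv":21,"po":{"pr":57,"zt":2},"xy":{"gs":75,"rz":61,"wg":24}},"qjb":{"c":[82,5,9],"h":[98,79,70,60],"w":{"a":12,"b":74,"bf":22},"y":{"k":46,"z":60}}}
After op 4 (replace /qjb/w 80): {"e":{"nv":21,"po":{"pr":57,"zt":2},"xy":{"gs":75,"rz":61,"wg":24}},"qjb":{"c":[82,5,9],"h":[98,79,70,60],"w":80,"y":{"k":46,"z":60}}}
After op 5 (remove /e/xy/gs): {"e":{"nv":21,"po":{"pr":57,"zt":2},"xy":{"rz":61,"wg":24}},"qjb":{"c":[82,5,9],"h":[98,79,70,60],"w":80,"y":{"k":46,"z":60}}}
After op 6 (replace /qjb/c/2 33): {"e":{"nv":21,"po":{"pr":57,"zt":2},"xy":{"rz":61,"wg":24}},"qjb":{"c":[82,5,33],"h":[98,79,70,60],"w":80,"y":{"k":46,"z":60}}}
After op 7 (add /qjb/pqi 52): {"e":{"nv":21,"po":{"pr":57,"zt":2},"xy":{"rz":61,"wg":24}},"qjb":{"c":[82,5,33],"h":[98,79,70,60],"pqi":52,"w":80,"y":{"k":46,"z":60}}}

Answer: {"e":{"nv":21,"po":{"pr":57,"zt":2},"xy":{"rz":61,"wg":24}},"qjb":{"c":[82,5,33],"h":[98,79,70,60],"pqi":52,"w":80,"y":{"k":46,"z":60}}}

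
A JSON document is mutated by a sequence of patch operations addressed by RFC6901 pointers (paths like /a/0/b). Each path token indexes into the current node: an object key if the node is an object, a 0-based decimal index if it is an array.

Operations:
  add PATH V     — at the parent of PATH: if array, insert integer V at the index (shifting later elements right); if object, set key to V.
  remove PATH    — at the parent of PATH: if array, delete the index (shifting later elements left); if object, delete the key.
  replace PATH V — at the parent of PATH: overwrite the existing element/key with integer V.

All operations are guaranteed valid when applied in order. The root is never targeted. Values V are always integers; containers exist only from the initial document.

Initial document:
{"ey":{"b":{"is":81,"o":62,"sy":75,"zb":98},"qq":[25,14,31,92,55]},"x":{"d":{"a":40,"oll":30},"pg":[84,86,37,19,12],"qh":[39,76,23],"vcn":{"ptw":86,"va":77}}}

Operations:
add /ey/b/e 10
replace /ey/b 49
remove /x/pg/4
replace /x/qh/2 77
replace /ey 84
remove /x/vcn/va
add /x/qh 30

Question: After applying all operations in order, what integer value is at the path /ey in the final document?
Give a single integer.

Answer: 84

Derivation:
After op 1 (add /ey/b/e 10): {"ey":{"b":{"e":10,"is":81,"o":62,"sy":75,"zb":98},"qq":[25,14,31,92,55]},"x":{"d":{"a":40,"oll":30},"pg":[84,86,37,19,12],"qh":[39,76,23],"vcn":{"ptw":86,"va":77}}}
After op 2 (replace /ey/b 49): {"ey":{"b":49,"qq":[25,14,31,92,55]},"x":{"d":{"a":40,"oll":30},"pg":[84,86,37,19,12],"qh":[39,76,23],"vcn":{"ptw":86,"va":77}}}
After op 3 (remove /x/pg/4): {"ey":{"b":49,"qq":[25,14,31,92,55]},"x":{"d":{"a":40,"oll":30},"pg":[84,86,37,19],"qh":[39,76,23],"vcn":{"ptw":86,"va":77}}}
After op 4 (replace /x/qh/2 77): {"ey":{"b":49,"qq":[25,14,31,92,55]},"x":{"d":{"a":40,"oll":30},"pg":[84,86,37,19],"qh":[39,76,77],"vcn":{"ptw":86,"va":77}}}
After op 5 (replace /ey 84): {"ey":84,"x":{"d":{"a":40,"oll":30},"pg":[84,86,37,19],"qh":[39,76,77],"vcn":{"ptw":86,"va":77}}}
After op 6 (remove /x/vcn/va): {"ey":84,"x":{"d":{"a":40,"oll":30},"pg":[84,86,37,19],"qh":[39,76,77],"vcn":{"ptw":86}}}
After op 7 (add /x/qh 30): {"ey":84,"x":{"d":{"a":40,"oll":30},"pg":[84,86,37,19],"qh":30,"vcn":{"ptw":86}}}
Value at /ey: 84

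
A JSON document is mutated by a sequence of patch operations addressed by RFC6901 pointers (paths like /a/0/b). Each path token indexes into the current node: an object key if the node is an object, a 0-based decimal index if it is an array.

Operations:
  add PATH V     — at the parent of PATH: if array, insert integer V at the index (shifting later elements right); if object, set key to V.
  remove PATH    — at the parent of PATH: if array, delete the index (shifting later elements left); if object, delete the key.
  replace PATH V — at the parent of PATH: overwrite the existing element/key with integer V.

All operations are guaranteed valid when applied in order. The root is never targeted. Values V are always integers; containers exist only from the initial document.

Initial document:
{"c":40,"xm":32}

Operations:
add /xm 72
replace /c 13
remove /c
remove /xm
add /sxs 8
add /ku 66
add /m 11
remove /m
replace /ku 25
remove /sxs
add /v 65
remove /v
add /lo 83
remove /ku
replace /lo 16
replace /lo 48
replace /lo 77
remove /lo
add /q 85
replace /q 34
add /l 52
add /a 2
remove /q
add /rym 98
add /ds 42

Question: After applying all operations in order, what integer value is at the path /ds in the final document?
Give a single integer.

Answer: 42

Derivation:
After op 1 (add /xm 72): {"c":40,"xm":72}
After op 2 (replace /c 13): {"c":13,"xm":72}
After op 3 (remove /c): {"xm":72}
After op 4 (remove /xm): {}
After op 5 (add /sxs 8): {"sxs":8}
After op 6 (add /ku 66): {"ku":66,"sxs":8}
After op 7 (add /m 11): {"ku":66,"m":11,"sxs":8}
After op 8 (remove /m): {"ku":66,"sxs":8}
After op 9 (replace /ku 25): {"ku":25,"sxs":8}
After op 10 (remove /sxs): {"ku":25}
After op 11 (add /v 65): {"ku":25,"v":65}
After op 12 (remove /v): {"ku":25}
After op 13 (add /lo 83): {"ku":25,"lo":83}
After op 14 (remove /ku): {"lo":83}
After op 15 (replace /lo 16): {"lo":16}
After op 16 (replace /lo 48): {"lo":48}
After op 17 (replace /lo 77): {"lo":77}
After op 18 (remove /lo): {}
After op 19 (add /q 85): {"q":85}
After op 20 (replace /q 34): {"q":34}
After op 21 (add /l 52): {"l":52,"q":34}
After op 22 (add /a 2): {"a":2,"l":52,"q":34}
After op 23 (remove /q): {"a":2,"l":52}
After op 24 (add /rym 98): {"a":2,"l":52,"rym":98}
After op 25 (add /ds 42): {"a":2,"ds":42,"l":52,"rym":98}
Value at /ds: 42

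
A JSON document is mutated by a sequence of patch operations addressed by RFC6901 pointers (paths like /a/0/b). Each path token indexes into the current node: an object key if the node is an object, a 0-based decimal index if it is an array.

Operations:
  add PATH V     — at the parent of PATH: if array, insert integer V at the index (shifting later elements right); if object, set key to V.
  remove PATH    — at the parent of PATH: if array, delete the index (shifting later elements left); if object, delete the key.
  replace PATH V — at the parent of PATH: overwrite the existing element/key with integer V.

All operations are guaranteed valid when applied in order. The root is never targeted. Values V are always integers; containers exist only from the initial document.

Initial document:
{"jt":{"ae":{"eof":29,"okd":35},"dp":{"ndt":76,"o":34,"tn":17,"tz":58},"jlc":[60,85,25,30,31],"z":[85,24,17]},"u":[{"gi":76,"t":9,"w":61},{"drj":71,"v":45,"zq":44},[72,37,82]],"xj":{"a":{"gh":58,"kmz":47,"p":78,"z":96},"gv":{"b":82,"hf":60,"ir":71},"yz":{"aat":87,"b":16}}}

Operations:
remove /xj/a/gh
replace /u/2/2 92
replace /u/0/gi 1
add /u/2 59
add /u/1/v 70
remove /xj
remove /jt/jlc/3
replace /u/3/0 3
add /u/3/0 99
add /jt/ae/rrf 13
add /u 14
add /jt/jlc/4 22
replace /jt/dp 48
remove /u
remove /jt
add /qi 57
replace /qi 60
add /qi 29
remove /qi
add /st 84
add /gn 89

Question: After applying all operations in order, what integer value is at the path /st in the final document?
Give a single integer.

After op 1 (remove /xj/a/gh): {"jt":{"ae":{"eof":29,"okd":35},"dp":{"ndt":76,"o":34,"tn":17,"tz":58},"jlc":[60,85,25,30,31],"z":[85,24,17]},"u":[{"gi":76,"t":9,"w":61},{"drj":71,"v":45,"zq":44},[72,37,82]],"xj":{"a":{"kmz":47,"p":78,"z":96},"gv":{"b":82,"hf":60,"ir":71},"yz":{"aat":87,"b":16}}}
After op 2 (replace /u/2/2 92): {"jt":{"ae":{"eof":29,"okd":35},"dp":{"ndt":76,"o":34,"tn":17,"tz":58},"jlc":[60,85,25,30,31],"z":[85,24,17]},"u":[{"gi":76,"t":9,"w":61},{"drj":71,"v":45,"zq":44},[72,37,92]],"xj":{"a":{"kmz":47,"p":78,"z":96},"gv":{"b":82,"hf":60,"ir":71},"yz":{"aat":87,"b":16}}}
After op 3 (replace /u/0/gi 1): {"jt":{"ae":{"eof":29,"okd":35},"dp":{"ndt":76,"o":34,"tn":17,"tz":58},"jlc":[60,85,25,30,31],"z":[85,24,17]},"u":[{"gi":1,"t":9,"w":61},{"drj":71,"v":45,"zq":44},[72,37,92]],"xj":{"a":{"kmz":47,"p":78,"z":96},"gv":{"b":82,"hf":60,"ir":71},"yz":{"aat":87,"b":16}}}
After op 4 (add /u/2 59): {"jt":{"ae":{"eof":29,"okd":35},"dp":{"ndt":76,"o":34,"tn":17,"tz":58},"jlc":[60,85,25,30,31],"z":[85,24,17]},"u":[{"gi":1,"t":9,"w":61},{"drj":71,"v":45,"zq":44},59,[72,37,92]],"xj":{"a":{"kmz":47,"p":78,"z":96},"gv":{"b":82,"hf":60,"ir":71},"yz":{"aat":87,"b":16}}}
After op 5 (add /u/1/v 70): {"jt":{"ae":{"eof":29,"okd":35},"dp":{"ndt":76,"o":34,"tn":17,"tz":58},"jlc":[60,85,25,30,31],"z":[85,24,17]},"u":[{"gi":1,"t":9,"w":61},{"drj":71,"v":70,"zq":44},59,[72,37,92]],"xj":{"a":{"kmz":47,"p":78,"z":96},"gv":{"b":82,"hf":60,"ir":71},"yz":{"aat":87,"b":16}}}
After op 6 (remove /xj): {"jt":{"ae":{"eof":29,"okd":35},"dp":{"ndt":76,"o":34,"tn":17,"tz":58},"jlc":[60,85,25,30,31],"z":[85,24,17]},"u":[{"gi":1,"t":9,"w":61},{"drj":71,"v":70,"zq":44},59,[72,37,92]]}
After op 7 (remove /jt/jlc/3): {"jt":{"ae":{"eof":29,"okd":35},"dp":{"ndt":76,"o":34,"tn":17,"tz":58},"jlc":[60,85,25,31],"z":[85,24,17]},"u":[{"gi":1,"t":9,"w":61},{"drj":71,"v":70,"zq":44},59,[72,37,92]]}
After op 8 (replace /u/3/0 3): {"jt":{"ae":{"eof":29,"okd":35},"dp":{"ndt":76,"o":34,"tn":17,"tz":58},"jlc":[60,85,25,31],"z":[85,24,17]},"u":[{"gi":1,"t":9,"w":61},{"drj":71,"v":70,"zq":44},59,[3,37,92]]}
After op 9 (add /u/3/0 99): {"jt":{"ae":{"eof":29,"okd":35},"dp":{"ndt":76,"o":34,"tn":17,"tz":58},"jlc":[60,85,25,31],"z":[85,24,17]},"u":[{"gi":1,"t":9,"w":61},{"drj":71,"v":70,"zq":44},59,[99,3,37,92]]}
After op 10 (add /jt/ae/rrf 13): {"jt":{"ae":{"eof":29,"okd":35,"rrf":13},"dp":{"ndt":76,"o":34,"tn":17,"tz":58},"jlc":[60,85,25,31],"z":[85,24,17]},"u":[{"gi":1,"t":9,"w":61},{"drj":71,"v":70,"zq":44},59,[99,3,37,92]]}
After op 11 (add /u 14): {"jt":{"ae":{"eof":29,"okd":35,"rrf":13},"dp":{"ndt":76,"o":34,"tn":17,"tz":58},"jlc":[60,85,25,31],"z":[85,24,17]},"u":14}
After op 12 (add /jt/jlc/4 22): {"jt":{"ae":{"eof":29,"okd":35,"rrf":13},"dp":{"ndt":76,"o":34,"tn":17,"tz":58},"jlc":[60,85,25,31,22],"z":[85,24,17]},"u":14}
After op 13 (replace /jt/dp 48): {"jt":{"ae":{"eof":29,"okd":35,"rrf":13},"dp":48,"jlc":[60,85,25,31,22],"z":[85,24,17]},"u":14}
After op 14 (remove /u): {"jt":{"ae":{"eof":29,"okd":35,"rrf":13},"dp":48,"jlc":[60,85,25,31,22],"z":[85,24,17]}}
After op 15 (remove /jt): {}
After op 16 (add /qi 57): {"qi":57}
After op 17 (replace /qi 60): {"qi":60}
After op 18 (add /qi 29): {"qi":29}
After op 19 (remove /qi): {}
After op 20 (add /st 84): {"st":84}
After op 21 (add /gn 89): {"gn":89,"st":84}
Value at /st: 84

Answer: 84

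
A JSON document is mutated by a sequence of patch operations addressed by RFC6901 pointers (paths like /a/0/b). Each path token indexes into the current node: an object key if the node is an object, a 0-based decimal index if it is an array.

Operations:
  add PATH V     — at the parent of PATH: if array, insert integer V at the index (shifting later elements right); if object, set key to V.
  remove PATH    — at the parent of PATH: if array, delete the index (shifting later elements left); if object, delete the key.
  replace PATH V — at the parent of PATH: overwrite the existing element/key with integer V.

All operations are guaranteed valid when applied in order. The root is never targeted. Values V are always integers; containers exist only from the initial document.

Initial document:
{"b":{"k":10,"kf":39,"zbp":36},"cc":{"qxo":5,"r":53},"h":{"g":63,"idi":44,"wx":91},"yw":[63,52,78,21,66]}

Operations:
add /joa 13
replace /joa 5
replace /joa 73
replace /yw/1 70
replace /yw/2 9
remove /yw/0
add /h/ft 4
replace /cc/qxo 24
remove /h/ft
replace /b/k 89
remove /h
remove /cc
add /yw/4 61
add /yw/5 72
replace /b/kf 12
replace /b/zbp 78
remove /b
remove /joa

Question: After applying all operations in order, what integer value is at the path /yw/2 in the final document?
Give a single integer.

Answer: 21

Derivation:
After op 1 (add /joa 13): {"b":{"k":10,"kf":39,"zbp":36},"cc":{"qxo":5,"r":53},"h":{"g":63,"idi":44,"wx":91},"joa":13,"yw":[63,52,78,21,66]}
After op 2 (replace /joa 5): {"b":{"k":10,"kf":39,"zbp":36},"cc":{"qxo":5,"r":53},"h":{"g":63,"idi":44,"wx":91},"joa":5,"yw":[63,52,78,21,66]}
After op 3 (replace /joa 73): {"b":{"k":10,"kf":39,"zbp":36},"cc":{"qxo":5,"r":53},"h":{"g":63,"idi":44,"wx":91},"joa":73,"yw":[63,52,78,21,66]}
After op 4 (replace /yw/1 70): {"b":{"k":10,"kf":39,"zbp":36},"cc":{"qxo":5,"r":53},"h":{"g":63,"idi":44,"wx":91},"joa":73,"yw":[63,70,78,21,66]}
After op 5 (replace /yw/2 9): {"b":{"k":10,"kf":39,"zbp":36},"cc":{"qxo":5,"r":53},"h":{"g":63,"idi":44,"wx":91},"joa":73,"yw":[63,70,9,21,66]}
After op 6 (remove /yw/0): {"b":{"k":10,"kf":39,"zbp":36},"cc":{"qxo":5,"r":53},"h":{"g":63,"idi":44,"wx":91},"joa":73,"yw":[70,9,21,66]}
After op 7 (add /h/ft 4): {"b":{"k":10,"kf":39,"zbp":36},"cc":{"qxo":5,"r":53},"h":{"ft":4,"g":63,"idi":44,"wx":91},"joa":73,"yw":[70,9,21,66]}
After op 8 (replace /cc/qxo 24): {"b":{"k":10,"kf":39,"zbp":36},"cc":{"qxo":24,"r":53},"h":{"ft":4,"g":63,"idi":44,"wx":91},"joa":73,"yw":[70,9,21,66]}
After op 9 (remove /h/ft): {"b":{"k":10,"kf":39,"zbp":36},"cc":{"qxo":24,"r":53},"h":{"g":63,"idi":44,"wx":91},"joa":73,"yw":[70,9,21,66]}
After op 10 (replace /b/k 89): {"b":{"k":89,"kf":39,"zbp":36},"cc":{"qxo":24,"r":53},"h":{"g":63,"idi":44,"wx":91},"joa":73,"yw":[70,9,21,66]}
After op 11 (remove /h): {"b":{"k":89,"kf":39,"zbp":36},"cc":{"qxo":24,"r":53},"joa":73,"yw":[70,9,21,66]}
After op 12 (remove /cc): {"b":{"k":89,"kf":39,"zbp":36},"joa":73,"yw":[70,9,21,66]}
After op 13 (add /yw/4 61): {"b":{"k":89,"kf":39,"zbp":36},"joa":73,"yw":[70,9,21,66,61]}
After op 14 (add /yw/5 72): {"b":{"k":89,"kf":39,"zbp":36},"joa":73,"yw":[70,9,21,66,61,72]}
After op 15 (replace /b/kf 12): {"b":{"k":89,"kf":12,"zbp":36},"joa":73,"yw":[70,9,21,66,61,72]}
After op 16 (replace /b/zbp 78): {"b":{"k":89,"kf":12,"zbp":78},"joa":73,"yw":[70,9,21,66,61,72]}
After op 17 (remove /b): {"joa":73,"yw":[70,9,21,66,61,72]}
After op 18 (remove /joa): {"yw":[70,9,21,66,61,72]}
Value at /yw/2: 21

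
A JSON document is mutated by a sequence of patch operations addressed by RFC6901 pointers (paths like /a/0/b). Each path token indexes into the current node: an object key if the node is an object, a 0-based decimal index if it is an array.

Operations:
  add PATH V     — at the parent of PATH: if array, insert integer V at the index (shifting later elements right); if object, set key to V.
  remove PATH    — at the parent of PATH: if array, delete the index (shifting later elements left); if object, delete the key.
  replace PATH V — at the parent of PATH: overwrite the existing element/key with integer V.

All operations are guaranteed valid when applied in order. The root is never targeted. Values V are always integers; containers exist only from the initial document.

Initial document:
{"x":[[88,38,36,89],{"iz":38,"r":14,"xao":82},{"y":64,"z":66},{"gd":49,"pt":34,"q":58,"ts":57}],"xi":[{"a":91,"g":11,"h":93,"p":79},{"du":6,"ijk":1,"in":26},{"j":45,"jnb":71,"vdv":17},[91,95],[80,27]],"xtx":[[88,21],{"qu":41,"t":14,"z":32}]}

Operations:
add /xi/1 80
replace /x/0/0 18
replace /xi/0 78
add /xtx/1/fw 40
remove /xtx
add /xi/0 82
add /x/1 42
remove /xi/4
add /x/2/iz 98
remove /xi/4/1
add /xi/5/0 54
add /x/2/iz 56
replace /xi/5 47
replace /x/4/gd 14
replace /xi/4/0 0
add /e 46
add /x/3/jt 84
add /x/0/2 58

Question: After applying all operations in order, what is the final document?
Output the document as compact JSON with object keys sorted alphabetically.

After op 1 (add /xi/1 80): {"x":[[88,38,36,89],{"iz":38,"r":14,"xao":82},{"y":64,"z":66},{"gd":49,"pt":34,"q":58,"ts":57}],"xi":[{"a":91,"g":11,"h":93,"p":79},80,{"du":6,"ijk":1,"in":26},{"j":45,"jnb":71,"vdv":17},[91,95],[80,27]],"xtx":[[88,21],{"qu":41,"t":14,"z":32}]}
After op 2 (replace /x/0/0 18): {"x":[[18,38,36,89],{"iz":38,"r":14,"xao":82},{"y":64,"z":66},{"gd":49,"pt":34,"q":58,"ts":57}],"xi":[{"a":91,"g":11,"h":93,"p":79},80,{"du":6,"ijk":1,"in":26},{"j":45,"jnb":71,"vdv":17},[91,95],[80,27]],"xtx":[[88,21],{"qu":41,"t":14,"z":32}]}
After op 3 (replace /xi/0 78): {"x":[[18,38,36,89],{"iz":38,"r":14,"xao":82},{"y":64,"z":66},{"gd":49,"pt":34,"q":58,"ts":57}],"xi":[78,80,{"du":6,"ijk":1,"in":26},{"j":45,"jnb":71,"vdv":17},[91,95],[80,27]],"xtx":[[88,21],{"qu":41,"t":14,"z":32}]}
After op 4 (add /xtx/1/fw 40): {"x":[[18,38,36,89],{"iz":38,"r":14,"xao":82},{"y":64,"z":66},{"gd":49,"pt":34,"q":58,"ts":57}],"xi":[78,80,{"du":6,"ijk":1,"in":26},{"j":45,"jnb":71,"vdv":17},[91,95],[80,27]],"xtx":[[88,21],{"fw":40,"qu":41,"t":14,"z":32}]}
After op 5 (remove /xtx): {"x":[[18,38,36,89],{"iz":38,"r":14,"xao":82},{"y":64,"z":66},{"gd":49,"pt":34,"q":58,"ts":57}],"xi":[78,80,{"du":6,"ijk":1,"in":26},{"j":45,"jnb":71,"vdv":17},[91,95],[80,27]]}
After op 6 (add /xi/0 82): {"x":[[18,38,36,89],{"iz":38,"r":14,"xao":82},{"y":64,"z":66},{"gd":49,"pt":34,"q":58,"ts":57}],"xi":[82,78,80,{"du":6,"ijk":1,"in":26},{"j":45,"jnb":71,"vdv":17},[91,95],[80,27]]}
After op 7 (add /x/1 42): {"x":[[18,38,36,89],42,{"iz":38,"r":14,"xao":82},{"y":64,"z":66},{"gd":49,"pt":34,"q":58,"ts":57}],"xi":[82,78,80,{"du":6,"ijk":1,"in":26},{"j":45,"jnb":71,"vdv":17},[91,95],[80,27]]}
After op 8 (remove /xi/4): {"x":[[18,38,36,89],42,{"iz":38,"r":14,"xao":82},{"y":64,"z":66},{"gd":49,"pt":34,"q":58,"ts":57}],"xi":[82,78,80,{"du":6,"ijk":1,"in":26},[91,95],[80,27]]}
After op 9 (add /x/2/iz 98): {"x":[[18,38,36,89],42,{"iz":98,"r":14,"xao":82},{"y":64,"z":66},{"gd":49,"pt":34,"q":58,"ts":57}],"xi":[82,78,80,{"du":6,"ijk":1,"in":26},[91,95],[80,27]]}
After op 10 (remove /xi/4/1): {"x":[[18,38,36,89],42,{"iz":98,"r":14,"xao":82},{"y":64,"z":66},{"gd":49,"pt":34,"q":58,"ts":57}],"xi":[82,78,80,{"du":6,"ijk":1,"in":26},[91],[80,27]]}
After op 11 (add /xi/5/0 54): {"x":[[18,38,36,89],42,{"iz":98,"r":14,"xao":82},{"y":64,"z":66},{"gd":49,"pt":34,"q":58,"ts":57}],"xi":[82,78,80,{"du":6,"ijk":1,"in":26},[91],[54,80,27]]}
After op 12 (add /x/2/iz 56): {"x":[[18,38,36,89],42,{"iz":56,"r":14,"xao":82},{"y":64,"z":66},{"gd":49,"pt":34,"q":58,"ts":57}],"xi":[82,78,80,{"du":6,"ijk":1,"in":26},[91],[54,80,27]]}
After op 13 (replace /xi/5 47): {"x":[[18,38,36,89],42,{"iz":56,"r":14,"xao":82},{"y":64,"z":66},{"gd":49,"pt":34,"q":58,"ts":57}],"xi":[82,78,80,{"du":6,"ijk":1,"in":26},[91],47]}
After op 14 (replace /x/4/gd 14): {"x":[[18,38,36,89],42,{"iz":56,"r":14,"xao":82},{"y":64,"z":66},{"gd":14,"pt":34,"q":58,"ts":57}],"xi":[82,78,80,{"du":6,"ijk":1,"in":26},[91],47]}
After op 15 (replace /xi/4/0 0): {"x":[[18,38,36,89],42,{"iz":56,"r":14,"xao":82},{"y":64,"z":66},{"gd":14,"pt":34,"q":58,"ts":57}],"xi":[82,78,80,{"du":6,"ijk":1,"in":26},[0],47]}
After op 16 (add /e 46): {"e":46,"x":[[18,38,36,89],42,{"iz":56,"r":14,"xao":82},{"y":64,"z":66},{"gd":14,"pt":34,"q":58,"ts":57}],"xi":[82,78,80,{"du":6,"ijk":1,"in":26},[0],47]}
After op 17 (add /x/3/jt 84): {"e":46,"x":[[18,38,36,89],42,{"iz":56,"r":14,"xao":82},{"jt":84,"y":64,"z":66},{"gd":14,"pt":34,"q":58,"ts":57}],"xi":[82,78,80,{"du":6,"ijk":1,"in":26},[0],47]}
After op 18 (add /x/0/2 58): {"e":46,"x":[[18,38,58,36,89],42,{"iz":56,"r":14,"xao":82},{"jt":84,"y":64,"z":66},{"gd":14,"pt":34,"q":58,"ts":57}],"xi":[82,78,80,{"du":6,"ijk":1,"in":26},[0],47]}

Answer: {"e":46,"x":[[18,38,58,36,89],42,{"iz":56,"r":14,"xao":82},{"jt":84,"y":64,"z":66},{"gd":14,"pt":34,"q":58,"ts":57}],"xi":[82,78,80,{"du":6,"ijk":1,"in":26},[0],47]}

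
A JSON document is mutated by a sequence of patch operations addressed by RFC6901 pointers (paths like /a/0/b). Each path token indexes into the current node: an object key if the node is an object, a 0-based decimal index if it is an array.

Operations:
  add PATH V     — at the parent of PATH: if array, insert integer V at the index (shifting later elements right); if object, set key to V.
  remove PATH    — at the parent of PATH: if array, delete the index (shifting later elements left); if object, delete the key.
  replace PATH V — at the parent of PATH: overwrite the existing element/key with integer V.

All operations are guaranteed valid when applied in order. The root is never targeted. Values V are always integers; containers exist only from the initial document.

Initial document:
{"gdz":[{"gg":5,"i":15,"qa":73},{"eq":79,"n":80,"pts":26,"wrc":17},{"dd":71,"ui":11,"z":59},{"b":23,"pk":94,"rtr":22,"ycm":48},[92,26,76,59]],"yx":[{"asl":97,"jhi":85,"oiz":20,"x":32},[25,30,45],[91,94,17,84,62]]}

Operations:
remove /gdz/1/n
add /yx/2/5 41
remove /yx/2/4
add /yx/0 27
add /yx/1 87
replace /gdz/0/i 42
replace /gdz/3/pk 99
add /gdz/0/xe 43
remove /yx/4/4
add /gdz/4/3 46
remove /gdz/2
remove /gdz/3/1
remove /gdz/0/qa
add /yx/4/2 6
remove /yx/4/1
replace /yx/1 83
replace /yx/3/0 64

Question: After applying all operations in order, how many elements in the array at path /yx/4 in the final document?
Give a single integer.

After op 1 (remove /gdz/1/n): {"gdz":[{"gg":5,"i":15,"qa":73},{"eq":79,"pts":26,"wrc":17},{"dd":71,"ui":11,"z":59},{"b":23,"pk":94,"rtr":22,"ycm":48},[92,26,76,59]],"yx":[{"asl":97,"jhi":85,"oiz":20,"x":32},[25,30,45],[91,94,17,84,62]]}
After op 2 (add /yx/2/5 41): {"gdz":[{"gg":5,"i":15,"qa":73},{"eq":79,"pts":26,"wrc":17},{"dd":71,"ui":11,"z":59},{"b":23,"pk":94,"rtr":22,"ycm":48},[92,26,76,59]],"yx":[{"asl":97,"jhi":85,"oiz":20,"x":32},[25,30,45],[91,94,17,84,62,41]]}
After op 3 (remove /yx/2/4): {"gdz":[{"gg":5,"i":15,"qa":73},{"eq":79,"pts":26,"wrc":17},{"dd":71,"ui":11,"z":59},{"b":23,"pk":94,"rtr":22,"ycm":48},[92,26,76,59]],"yx":[{"asl":97,"jhi":85,"oiz":20,"x":32},[25,30,45],[91,94,17,84,41]]}
After op 4 (add /yx/0 27): {"gdz":[{"gg":5,"i":15,"qa":73},{"eq":79,"pts":26,"wrc":17},{"dd":71,"ui":11,"z":59},{"b":23,"pk":94,"rtr":22,"ycm":48},[92,26,76,59]],"yx":[27,{"asl":97,"jhi":85,"oiz":20,"x":32},[25,30,45],[91,94,17,84,41]]}
After op 5 (add /yx/1 87): {"gdz":[{"gg":5,"i":15,"qa":73},{"eq":79,"pts":26,"wrc":17},{"dd":71,"ui":11,"z":59},{"b":23,"pk":94,"rtr":22,"ycm":48},[92,26,76,59]],"yx":[27,87,{"asl":97,"jhi":85,"oiz":20,"x":32},[25,30,45],[91,94,17,84,41]]}
After op 6 (replace /gdz/0/i 42): {"gdz":[{"gg":5,"i":42,"qa":73},{"eq":79,"pts":26,"wrc":17},{"dd":71,"ui":11,"z":59},{"b":23,"pk":94,"rtr":22,"ycm":48},[92,26,76,59]],"yx":[27,87,{"asl":97,"jhi":85,"oiz":20,"x":32},[25,30,45],[91,94,17,84,41]]}
After op 7 (replace /gdz/3/pk 99): {"gdz":[{"gg":5,"i":42,"qa":73},{"eq":79,"pts":26,"wrc":17},{"dd":71,"ui":11,"z":59},{"b":23,"pk":99,"rtr":22,"ycm":48},[92,26,76,59]],"yx":[27,87,{"asl":97,"jhi":85,"oiz":20,"x":32},[25,30,45],[91,94,17,84,41]]}
After op 8 (add /gdz/0/xe 43): {"gdz":[{"gg":5,"i":42,"qa":73,"xe":43},{"eq":79,"pts":26,"wrc":17},{"dd":71,"ui":11,"z":59},{"b":23,"pk":99,"rtr":22,"ycm":48},[92,26,76,59]],"yx":[27,87,{"asl":97,"jhi":85,"oiz":20,"x":32},[25,30,45],[91,94,17,84,41]]}
After op 9 (remove /yx/4/4): {"gdz":[{"gg":5,"i":42,"qa":73,"xe":43},{"eq":79,"pts":26,"wrc":17},{"dd":71,"ui":11,"z":59},{"b":23,"pk":99,"rtr":22,"ycm":48},[92,26,76,59]],"yx":[27,87,{"asl":97,"jhi":85,"oiz":20,"x":32},[25,30,45],[91,94,17,84]]}
After op 10 (add /gdz/4/3 46): {"gdz":[{"gg":5,"i":42,"qa":73,"xe":43},{"eq":79,"pts":26,"wrc":17},{"dd":71,"ui":11,"z":59},{"b":23,"pk":99,"rtr":22,"ycm":48},[92,26,76,46,59]],"yx":[27,87,{"asl":97,"jhi":85,"oiz":20,"x":32},[25,30,45],[91,94,17,84]]}
After op 11 (remove /gdz/2): {"gdz":[{"gg":5,"i":42,"qa":73,"xe":43},{"eq":79,"pts":26,"wrc":17},{"b":23,"pk":99,"rtr":22,"ycm":48},[92,26,76,46,59]],"yx":[27,87,{"asl":97,"jhi":85,"oiz":20,"x":32},[25,30,45],[91,94,17,84]]}
After op 12 (remove /gdz/3/1): {"gdz":[{"gg":5,"i":42,"qa":73,"xe":43},{"eq":79,"pts":26,"wrc":17},{"b":23,"pk":99,"rtr":22,"ycm":48},[92,76,46,59]],"yx":[27,87,{"asl":97,"jhi":85,"oiz":20,"x":32},[25,30,45],[91,94,17,84]]}
After op 13 (remove /gdz/0/qa): {"gdz":[{"gg":5,"i":42,"xe":43},{"eq":79,"pts":26,"wrc":17},{"b":23,"pk":99,"rtr":22,"ycm":48},[92,76,46,59]],"yx":[27,87,{"asl":97,"jhi":85,"oiz":20,"x":32},[25,30,45],[91,94,17,84]]}
After op 14 (add /yx/4/2 6): {"gdz":[{"gg":5,"i":42,"xe":43},{"eq":79,"pts":26,"wrc":17},{"b":23,"pk":99,"rtr":22,"ycm":48},[92,76,46,59]],"yx":[27,87,{"asl":97,"jhi":85,"oiz":20,"x":32},[25,30,45],[91,94,6,17,84]]}
After op 15 (remove /yx/4/1): {"gdz":[{"gg":5,"i":42,"xe":43},{"eq":79,"pts":26,"wrc":17},{"b":23,"pk":99,"rtr":22,"ycm":48},[92,76,46,59]],"yx":[27,87,{"asl":97,"jhi":85,"oiz":20,"x":32},[25,30,45],[91,6,17,84]]}
After op 16 (replace /yx/1 83): {"gdz":[{"gg":5,"i":42,"xe":43},{"eq":79,"pts":26,"wrc":17},{"b":23,"pk":99,"rtr":22,"ycm":48},[92,76,46,59]],"yx":[27,83,{"asl":97,"jhi":85,"oiz":20,"x":32},[25,30,45],[91,6,17,84]]}
After op 17 (replace /yx/3/0 64): {"gdz":[{"gg":5,"i":42,"xe":43},{"eq":79,"pts":26,"wrc":17},{"b":23,"pk":99,"rtr":22,"ycm":48},[92,76,46,59]],"yx":[27,83,{"asl":97,"jhi":85,"oiz":20,"x":32},[64,30,45],[91,6,17,84]]}
Size at path /yx/4: 4

Answer: 4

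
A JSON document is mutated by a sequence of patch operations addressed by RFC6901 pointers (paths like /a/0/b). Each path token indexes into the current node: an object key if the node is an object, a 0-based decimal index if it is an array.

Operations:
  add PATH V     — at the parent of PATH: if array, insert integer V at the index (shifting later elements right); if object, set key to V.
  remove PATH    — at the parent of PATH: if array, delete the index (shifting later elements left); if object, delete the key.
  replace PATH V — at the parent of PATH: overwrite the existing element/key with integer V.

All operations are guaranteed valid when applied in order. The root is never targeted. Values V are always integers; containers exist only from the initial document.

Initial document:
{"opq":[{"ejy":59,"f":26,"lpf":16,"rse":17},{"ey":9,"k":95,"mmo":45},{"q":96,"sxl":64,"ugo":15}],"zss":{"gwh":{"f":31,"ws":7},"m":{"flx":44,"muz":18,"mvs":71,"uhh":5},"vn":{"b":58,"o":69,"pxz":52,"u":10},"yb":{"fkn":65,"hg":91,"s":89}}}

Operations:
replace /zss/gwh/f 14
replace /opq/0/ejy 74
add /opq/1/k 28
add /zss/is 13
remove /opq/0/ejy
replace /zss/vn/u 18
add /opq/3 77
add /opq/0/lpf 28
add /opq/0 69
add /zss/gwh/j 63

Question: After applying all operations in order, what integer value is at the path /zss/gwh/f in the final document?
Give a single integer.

Answer: 14

Derivation:
After op 1 (replace /zss/gwh/f 14): {"opq":[{"ejy":59,"f":26,"lpf":16,"rse":17},{"ey":9,"k":95,"mmo":45},{"q":96,"sxl":64,"ugo":15}],"zss":{"gwh":{"f":14,"ws":7},"m":{"flx":44,"muz":18,"mvs":71,"uhh":5},"vn":{"b":58,"o":69,"pxz":52,"u":10},"yb":{"fkn":65,"hg":91,"s":89}}}
After op 2 (replace /opq/0/ejy 74): {"opq":[{"ejy":74,"f":26,"lpf":16,"rse":17},{"ey":9,"k":95,"mmo":45},{"q":96,"sxl":64,"ugo":15}],"zss":{"gwh":{"f":14,"ws":7},"m":{"flx":44,"muz":18,"mvs":71,"uhh":5},"vn":{"b":58,"o":69,"pxz":52,"u":10},"yb":{"fkn":65,"hg":91,"s":89}}}
After op 3 (add /opq/1/k 28): {"opq":[{"ejy":74,"f":26,"lpf":16,"rse":17},{"ey":9,"k":28,"mmo":45},{"q":96,"sxl":64,"ugo":15}],"zss":{"gwh":{"f":14,"ws":7},"m":{"flx":44,"muz":18,"mvs":71,"uhh":5},"vn":{"b":58,"o":69,"pxz":52,"u":10},"yb":{"fkn":65,"hg":91,"s":89}}}
After op 4 (add /zss/is 13): {"opq":[{"ejy":74,"f":26,"lpf":16,"rse":17},{"ey":9,"k":28,"mmo":45},{"q":96,"sxl":64,"ugo":15}],"zss":{"gwh":{"f":14,"ws":7},"is":13,"m":{"flx":44,"muz":18,"mvs":71,"uhh":5},"vn":{"b":58,"o":69,"pxz":52,"u":10},"yb":{"fkn":65,"hg":91,"s":89}}}
After op 5 (remove /opq/0/ejy): {"opq":[{"f":26,"lpf":16,"rse":17},{"ey":9,"k":28,"mmo":45},{"q":96,"sxl":64,"ugo":15}],"zss":{"gwh":{"f":14,"ws":7},"is":13,"m":{"flx":44,"muz":18,"mvs":71,"uhh":5},"vn":{"b":58,"o":69,"pxz":52,"u":10},"yb":{"fkn":65,"hg":91,"s":89}}}
After op 6 (replace /zss/vn/u 18): {"opq":[{"f":26,"lpf":16,"rse":17},{"ey":9,"k":28,"mmo":45},{"q":96,"sxl":64,"ugo":15}],"zss":{"gwh":{"f":14,"ws":7},"is":13,"m":{"flx":44,"muz":18,"mvs":71,"uhh":5},"vn":{"b":58,"o":69,"pxz":52,"u":18},"yb":{"fkn":65,"hg":91,"s":89}}}
After op 7 (add /opq/3 77): {"opq":[{"f":26,"lpf":16,"rse":17},{"ey":9,"k":28,"mmo":45},{"q":96,"sxl":64,"ugo":15},77],"zss":{"gwh":{"f":14,"ws":7},"is":13,"m":{"flx":44,"muz":18,"mvs":71,"uhh":5},"vn":{"b":58,"o":69,"pxz":52,"u":18},"yb":{"fkn":65,"hg":91,"s":89}}}
After op 8 (add /opq/0/lpf 28): {"opq":[{"f":26,"lpf":28,"rse":17},{"ey":9,"k":28,"mmo":45},{"q":96,"sxl":64,"ugo":15},77],"zss":{"gwh":{"f":14,"ws":7},"is":13,"m":{"flx":44,"muz":18,"mvs":71,"uhh":5},"vn":{"b":58,"o":69,"pxz":52,"u":18},"yb":{"fkn":65,"hg":91,"s":89}}}
After op 9 (add /opq/0 69): {"opq":[69,{"f":26,"lpf":28,"rse":17},{"ey":9,"k":28,"mmo":45},{"q":96,"sxl":64,"ugo":15},77],"zss":{"gwh":{"f":14,"ws":7},"is":13,"m":{"flx":44,"muz":18,"mvs":71,"uhh":5},"vn":{"b":58,"o":69,"pxz":52,"u":18},"yb":{"fkn":65,"hg":91,"s":89}}}
After op 10 (add /zss/gwh/j 63): {"opq":[69,{"f":26,"lpf":28,"rse":17},{"ey":9,"k":28,"mmo":45},{"q":96,"sxl":64,"ugo":15},77],"zss":{"gwh":{"f":14,"j":63,"ws":7},"is":13,"m":{"flx":44,"muz":18,"mvs":71,"uhh":5},"vn":{"b":58,"o":69,"pxz":52,"u":18},"yb":{"fkn":65,"hg":91,"s":89}}}
Value at /zss/gwh/f: 14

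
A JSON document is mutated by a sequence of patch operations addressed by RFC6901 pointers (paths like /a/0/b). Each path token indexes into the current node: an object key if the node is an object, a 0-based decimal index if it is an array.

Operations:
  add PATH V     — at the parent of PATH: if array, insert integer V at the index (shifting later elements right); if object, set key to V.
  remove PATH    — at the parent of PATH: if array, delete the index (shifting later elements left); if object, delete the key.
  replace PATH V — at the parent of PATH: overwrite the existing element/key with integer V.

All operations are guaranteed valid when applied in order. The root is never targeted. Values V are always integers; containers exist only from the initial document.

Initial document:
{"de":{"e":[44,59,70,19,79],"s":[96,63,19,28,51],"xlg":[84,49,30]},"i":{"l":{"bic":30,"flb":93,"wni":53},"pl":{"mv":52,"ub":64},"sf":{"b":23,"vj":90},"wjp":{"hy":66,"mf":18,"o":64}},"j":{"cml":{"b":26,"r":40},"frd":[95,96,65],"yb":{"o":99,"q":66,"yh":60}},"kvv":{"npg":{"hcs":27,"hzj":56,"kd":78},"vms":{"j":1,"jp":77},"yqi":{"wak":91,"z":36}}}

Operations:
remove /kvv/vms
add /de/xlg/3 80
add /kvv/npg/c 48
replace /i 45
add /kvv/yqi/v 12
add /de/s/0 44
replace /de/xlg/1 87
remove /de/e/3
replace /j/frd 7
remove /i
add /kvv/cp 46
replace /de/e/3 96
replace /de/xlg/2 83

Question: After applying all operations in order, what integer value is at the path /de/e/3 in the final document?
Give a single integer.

Answer: 96

Derivation:
After op 1 (remove /kvv/vms): {"de":{"e":[44,59,70,19,79],"s":[96,63,19,28,51],"xlg":[84,49,30]},"i":{"l":{"bic":30,"flb":93,"wni":53},"pl":{"mv":52,"ub":64},"sf":{"b":23,"vj":90},"wjp":{"hy":66,"mf":18,"o":64}},"j":{"cml":{"b":26,"r":40},"frd":[95,96,65],"yb":{"o":99,"q":66,"yh":60}},"kvv":{"npg":{"hcs":27,"hzj":56,"kd":78},"yqi":{"wak":91,"z":36}}}
After op 2 (add /de/xlg/3 80): {"de":{"e":[44,59,70,19,79],"s":[96,63,19,28,51],"xlg":[84,49,30,80]},"i":{"l":{"bic":30,"flb":93,"wni":53},"pl":{"mv":52,"ub":64},"sf":{"b":23,"vj":90},"wjp":{"hy":66,"mf":18,"o":64}},"j":{"cml":{"b":26,"r":40},"frd":[95,96,65],"yb":{"o":99,"q":66,"yh":60}},"kvv":{"npg":{"hcs":27,"hzj":56,"kd":78},"yqi":{"wak":91,"z":36}}}
After op 3 (add /kvv/npg/c 48): {"de":{"e":[44,59,70,19,79],"s":[96,63,19,28,51],"xlg":[84,49,30,80]},"i":{"l":{"bic":30,"flb":93,"wni":53},"pl":{"mv":52,"ub":64},"sf":{"b":23,"vj":90},"wjp":{"hy":66,"mf":18,"o":64}},"j":{"cml":{"b":26,"r":40},"frd":[95,96,65],"yb":{"o":99,"q":66,"yh":60}},"kvv":{"npg":{"c":48,"hcs":27,"hzj":56,"kd":78},"yqi":{"wak":91,"z":36}}}
After op 4 (replace /i 45): {"de":{"e":[44,59,70,19,79],"s":[96,63,19,28,51],"xlg":[84,49,30,80]},"i":45,"j":{"cml":{"b":26,"r":40},"frd":[95,96,65],"yb":{"o":99,"q":66,"yh":60}},"kvv":{"npg":{"c":48,"hcs":27,"hzj":56,"kd":78},"yqi":{"wak":91,"z":36}}}
After op 5 (add /kvv/yqi/v 12): {"de":{"e":[44,59,70,19,79],"s":[96,63,19,28,51],"xlg":[84,49,30,80]},"i":45,"j":{"cml":{"b":26,"r":40},"frd":[95,96,65],"yb":{"o":99,"q":66,"yh":60}},"kvv":{"npg":{"c":48,"hcs":27,"hzj":56,"kd":78},"yqi":{"v":12,"wak":91,"z":36}}}
After op 6 (add /de/s/0 44): {"de":{"e":[44,59,70,19,79],"s":[44,96,63,19,28,51],"xlg":[84,49,30,80]},"i":45,"j":{"cml":{"b":26,"r":40},"frd":[95,96,65],"yb":{"o":99,"q":66,"yh":60}},"kvv":{"npg":{"c":48,"hcs":27,"hzj":56,"kd":78},"yqi":{"v":12,"wak":91,"z":36}}}
After op 7 (replace /de/xlg/1 87): {"de":{"e":[44,59,70,19,79],"s":[44,96,63,19,28,51],"xlg":[84,87,30,80]},"i":45,"j":{"cml":{"b":26,"r":40},"frd":[95,96,65],"yb":{"o":99,"q":66,"yh":60}},"kvv":{"npg":{"c":48,"hcs":27,"hzj":56,"kd":78},"yqi":{"v":12,"wak":91,"z":36}}}
After op 8 (remove /de/e/3): {"de":{"e":[44,59,70,79],"s":[44,96,63,19,28,51],"xlg":[84,87,30,80]},"i":45,"j":{"cml":{"b":26,"r":40},"frd":[95,96,65],"yb":{"o":99,"q":66,"yh":60}},"kvv":{"npg":{"c":48,"hcs":27,"hzj":56,"kd":78},"yqi":{"v":12,"wak":91,"z":36}}}
After op 9 (replace /j/frd 7): {"de":{"e":[44,59,70,79],"s":[44,96,63,19,28,51],"xlg":[84,87,30,80]},"i":45,"j":{"cml":{"b":26,"r":40},"frd":7,"yb":{"o":99,"q":66,"yh":60}},"kvv":{"npg":{"c":48,"hcs":27,"hzj":56,"kd":78},"yqi":{"v":12,"wak":91,"z":36}}}
After op 10 (remove /i): {"de":{"e":[44,59,70,79],"s":[44,96,63,19,28,51],"xlg":[84,87,30,80]},"j":{"cml":{"b":26,"r":40},"frd":7,"yb":{"o":99,"q":66,"yh":60}},"kvv":{"npg":{"c":48,"hcs":27,"hzj":56,"kd":78},"yqi":{"v":12,"wak":91,"z":36}}}
After op 11 (add /kvv/cp 46): {"de":{"e":[44,59,70,79],"s":[44,96,63,19,28,51],"xlg":[84,87,30,80]},"j":{"cml":{"b":26,"r":40},"frd":7,"yb":{"o":99,"q":66,"yh":60}},"kvv":{"cp":46,"npg":{"c":48,"hcs":27,"hzj":56,"kd":78},"yqi":{"v":12,"wak":91,"z":36}}}
After op 12 (replace /de/e/3 96): {"de":{"e":[44,59,70,96],"s":[44,96,63,19,28,51],"xlg":[84,87,30,80]},"j":{"cml":{"b":26,"r":40},"frd":7,"yb":{"o":99,"q":66,"yh":60}},"kvv":{"cp":46,"npg":{"c":48,"hcs":27,"hzj":56,"kd":78},"yqi":{"v":12,"wak":91,"z":36}}}
After op 13 (replace /de/xlg/2 83): {"de":{"e":[44,59,70,96],"s":[44,96,63,19,28,51],"xlg":[84,87,83,80]},"j":{"cml":{"b":26,"r":40},"frd":7,"yb":{"o":99,"q":66,"yh":60}},"kvv":{"cp":46,"npg":{"c":48,"hcs":27,"hzj":56,"kd":78},"yqi":{"v":12,"wak":91,"z":36}}}
Value at /de/e/3: 96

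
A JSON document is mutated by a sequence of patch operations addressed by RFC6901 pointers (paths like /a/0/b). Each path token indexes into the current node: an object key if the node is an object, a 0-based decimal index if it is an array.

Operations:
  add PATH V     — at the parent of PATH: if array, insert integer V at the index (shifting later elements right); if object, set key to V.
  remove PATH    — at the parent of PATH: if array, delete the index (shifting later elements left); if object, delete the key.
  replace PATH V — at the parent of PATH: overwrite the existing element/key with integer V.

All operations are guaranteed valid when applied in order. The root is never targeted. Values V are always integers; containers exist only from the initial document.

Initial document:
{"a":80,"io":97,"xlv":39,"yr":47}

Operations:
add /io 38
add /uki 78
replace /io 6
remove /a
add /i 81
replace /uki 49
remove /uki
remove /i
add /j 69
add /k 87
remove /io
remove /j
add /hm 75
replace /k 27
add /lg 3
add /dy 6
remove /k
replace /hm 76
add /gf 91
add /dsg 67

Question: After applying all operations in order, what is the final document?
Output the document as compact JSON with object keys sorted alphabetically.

Answer: {"dsg":67,"dy":6,"gf":91,"hm":76,"lg":3,"xlv":39,"yr":47}

Derivation:
After op 1 (add /io 38): {"a":80,"io":38,"xlv":39,"yr":47}
After op 2 (add /uki 78): {"a":80,"io":38,"uki":78,"xlv":39,"yr":47}
After op 3 (replace /io 6): {"a":80,"io":6,"uki":78,"xlv":39,"yr":47}
After op 4 (remove /a): {"io":6,"uki":78,"xlv":39,"yr":47}
After op 5 (add /i 81): {"i":81,"io":6,"uki":78,"xlv":39,"yr":47}
After op 6 (replace /uki 49): {"i":81,"io":6,"uki":49,"xlv":39,"yr":47}
After op 7 (remove /uki): {"i":81,"io":6,"xlv":39,"yr":47}
After op 8 (remove /i): {"io":6,"xlv":39,"yr":47}
After op 9 (add /j 69): {"io":6,"j":69,"xlv":39,"yr":47}
After op 10 (add /k 87): {"io":6,"j":69,"k":87,"xlv":39,"yr":47}
After op 11 (remove /io): {"j":69,"k":87,"xlv":39,"yr":47}
After op 12 (remove /j): {"k":87,"xlv":39,"yr":47}
After op 13 (add /hm 75): {"hm":75,"k":87,"xlv":39,"yr":47}
After op 14 (replace /k 27): {"hm":75,"k":27,"xlv":39,"yr":47}
After op 15 (add /lg 3): {"hm":75,"k":27,"lg":3,"xlv":39,"yr":47}
After op 16 (add /dy 6): {"dy":6,"hm":75,"k":27,"lg":3,"xlv":39,"yr":47}
After op 17 (remove /k): {"dy":6,"hm":75,"lg":3,"xlv":39,"yr":47}
After op 18 (replace /hm 76): {"dy":6,"hm":76,"lg":3,"xlv":39,"yr":47}
After op 19 (add /gf 91): {"dy":6,"gf":91,"hm":76,"lg":3,"xlv":39,"yr":47}
After op 20 (add /dsg 67): {"dsg":67,"dy":6,"gf":91,"hm":76,"lg":3,"xlv":39,"yr":47}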